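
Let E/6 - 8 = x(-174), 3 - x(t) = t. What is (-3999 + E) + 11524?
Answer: 8635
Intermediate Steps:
x(t) = 3 - t
E = 1110 (E = 48 + 6*(3 - 1*(-174)) = 48 + 6*(3 + 174) = 48 + 6*177 = 48 + 1062 = 1110)
(-3999 + E) + 11524 = (-3999 + 1110) + 11524 = -2889 + 11524 = 8635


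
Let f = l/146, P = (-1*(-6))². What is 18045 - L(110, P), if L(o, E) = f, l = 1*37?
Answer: 2634533/146 ≈ 18045.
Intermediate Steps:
l = 37
P = 36 (P = 6² = 36)
f = 37/146 ≈ 0.25342
L(o, E) = 37/146
18045 - L(110, P) = 18045 - 1*37/146 = 18045 - 37/146 = 2634533/146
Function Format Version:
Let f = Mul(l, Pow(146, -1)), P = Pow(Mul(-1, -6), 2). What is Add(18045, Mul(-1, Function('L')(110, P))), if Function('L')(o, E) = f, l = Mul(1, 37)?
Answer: Rational(2634533, 146) ≈ 18045.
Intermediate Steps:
l = 37
P = 36 (P = Pow(6, 2) = 36)
f = Rational(37, 146) (f = Mul(37, Pow(146, -1)) = Mul(37, Rational(1, 146)) = Rational(37, 146) ≈ 0.25342)
Function('L')(o, E) = Rational(37, 146)
Add(18045, Mul(-1, Function('L')(110, P))) = Add(18045, Mul(-1, Rational(37, 146))) = Add(18045, Rational(-37, 146)) = Rational(2634533, 146)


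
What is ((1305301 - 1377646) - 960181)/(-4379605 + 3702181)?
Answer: 46933/30792 ≈ 1.5242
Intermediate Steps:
((1305301 - 1377646) - 960181)/(-4379605 + 3702181) = (-72345 - 960181)/(-677424) = -1032526*(-1/677424) = 46933/30792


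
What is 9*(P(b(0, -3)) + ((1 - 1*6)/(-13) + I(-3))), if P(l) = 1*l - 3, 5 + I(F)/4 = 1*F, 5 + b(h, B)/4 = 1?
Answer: -5922/13 ≈ -455.54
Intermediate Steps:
b(h, B) = -16 (b(h, B) = -20 + 4*1 = -20 + 4 = -16)
I(F) = -20 + 4*F (I(F) = -20 + 4*(1*F) = -20 + 4*F)
P(l) = -3 + l (P(l) = l - 3 = -3 + l)
9*(P(b(0, -3)) + ((1 - 1*6)/(-13) + I(-3))) = 9*((-3 - 16) + ((1 - 1*6)/(-13) + (-20 + 4*(-3)))) = 9*(-19 + ((1 - 6)*(-1/13) + (-20 - 12))) = 9*(-19 + (-5*(-1/13) - 32)) = 9*(-19 + (5/13 - 32)) = 9*(-19 - 411/13) = 9*(-658/13) = -5922/13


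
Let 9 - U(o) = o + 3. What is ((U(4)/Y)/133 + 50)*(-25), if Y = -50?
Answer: -166249/133 ≈ -1250.0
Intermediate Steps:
U(o) = 6 - o (U(o) = 9 - (o + 3) = 9 - (3 + o) = 9 + (-3 - o) = 6 - o)
((U(4)/Y)/133 + 50)*(-25) = (((6 - 1*4)/(-50))/133 + 50)*(-25) = (((6 - 4)*(-1/50))*(1/133) + 50)*(-25) = ((2*(-1/50))*(1/133) + 50)*(-25) = (-1/25*1/133 + 50)*(-25) = (-1/3325 + 50)*(-25) = (166249/3325)*(-25) = -166249/133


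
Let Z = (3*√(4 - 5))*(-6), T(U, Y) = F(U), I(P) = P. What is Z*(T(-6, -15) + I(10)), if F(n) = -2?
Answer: -144*I ≈ -144.0*I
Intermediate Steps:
T(U, Y) = -2
Z = -18*I (Z = (3*√(-1))*(-6) = (3*I)*(-6) = -18*I ≈ -18.0*I)
Z*(T(-6, -15) + I(10)) = (-18*I)*(-2 + 10) = -18*I*8 = -144*I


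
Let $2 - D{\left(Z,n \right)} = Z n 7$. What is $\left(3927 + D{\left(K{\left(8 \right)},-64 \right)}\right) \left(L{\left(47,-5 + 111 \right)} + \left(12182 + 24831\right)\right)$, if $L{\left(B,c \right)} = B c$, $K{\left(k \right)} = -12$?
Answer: $-60766765$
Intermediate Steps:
$D{\left(Z,n \right)} = 2 - 7 Z n$ ($D{\left(Z,n \right)} = 2 - Z n 7 = 2 - 7 Z n$)
$\left(3927 + D{\left(K{\left(8 \right)},-64 \right)}\right) \left(L{\left(47,-5 + 111 \right)} + \left(12182 + 24831\right)\right) = \left(3927 + \left(2 - \left(-84\right) \left(-64\right)\right)\right) \left(47 \left(-5 + 111\right) + \left(12182 + 24831\right)\right) = \left(3927 + \left(2 - 5376\right)\right) \left(47 \cdot 106 + 37013\right) = \left(3927 - 5374\right) \left(4982 + 37013\right) = \left(-1447\right) 41995 = -60766765$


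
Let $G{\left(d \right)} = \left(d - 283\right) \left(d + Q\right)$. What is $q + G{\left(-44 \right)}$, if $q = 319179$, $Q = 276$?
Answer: $243315$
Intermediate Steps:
$G{\left(d \right)} = \left(-283 + d\right) \left(276 + d\right)$ ($G{\left(d \right)} = \left(d - 283\right) \left(d + 276\right) = \left(-283 + d\right) \left(276 + d\right)$)
$q + G{\left(-44 \right)} = 319179 - \left(77800 - 1936\right) = 319179 + \left(-78108 + 1936 + 308\right) = 319179 - 75864 = 243315$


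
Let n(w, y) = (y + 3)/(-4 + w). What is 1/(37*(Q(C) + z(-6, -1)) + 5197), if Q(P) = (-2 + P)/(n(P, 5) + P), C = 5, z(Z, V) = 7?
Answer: 13/71039 ≈ 0.00018300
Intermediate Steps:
n(w, y) = (3 + y)/(-4 + w)
Q(P) = (-2 + P)/(P + 8/(-4 + P)) (Q(P) = (-2 + P)/((3 + 5)/(-4 + P) + P) = (-2 + P)/(8/(-4 + P) + P) = (-2 + P)/(P + 8/(-4 + P)))
1/(37*(Q(C) + z(-6, -1)) + 5197) = 1/(37*((-4 + 5)*(-2 + 5)/(8 + 5*(-4 + 5)) + 7) + 5197) = 1/(37*(1*3/(8 + 5*1) + 7) + 5197) = 1/(37*(1*3/(8 + 5) + 7) + 5197) = 1/(37*(1*3/13 + 7) + 5197) = 1/(37*((1/13)*1*3 + 7) + 5197) = 1/(37*(3/13 + 7) + 5197) = 1/(37*(94/13) + 5197) = 1/(3478/13 + 5197) = 1/(71039/13) = 13/71039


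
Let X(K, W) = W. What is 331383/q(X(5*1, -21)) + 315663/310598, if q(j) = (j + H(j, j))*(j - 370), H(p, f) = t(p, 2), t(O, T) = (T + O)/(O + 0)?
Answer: 553387466010/12812322799 ≈ 43.192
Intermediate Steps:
t(O, T) = (O + T)/O
H(p, f) = (2 + p)/p (H(p, f) = (p + 2)/p = (2 + p)/p)
q(j) = (-370 + j)*(j + (2 + j)/j) (q(j) = (j + (2 + j)/j)*(j - 370) = (j + (2 + j)/j)*(-370 + j) = (-370 + j)*(j + (2 + j)/j))
331383/q(X(5*1, -21)) + 315663/310598 = 331383/(-368 + (-21)² - 740/(-21) - 369*(-21)) + 315663/310598 = 331383/(-368 + 441 - 740*(-1/21) + 7749) + 315663*(1/310598) = 331383/(-368 + 441 + 740/21 + 7749) + 315663/310598 = 331383/(165002/21) + 315663/310598 = 331383*(21/165002) + 315663/310598 = 6959043/165002 + 315663/310598 = 553387466010/12812322799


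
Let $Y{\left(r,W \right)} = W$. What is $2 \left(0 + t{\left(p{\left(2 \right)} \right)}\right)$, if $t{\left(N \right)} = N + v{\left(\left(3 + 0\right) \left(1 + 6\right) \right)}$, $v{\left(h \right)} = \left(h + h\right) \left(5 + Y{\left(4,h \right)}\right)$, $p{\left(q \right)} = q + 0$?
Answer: $2188$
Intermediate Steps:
$p{\left(q \right)} = q$
$v{\left(h \right)} = 2 h \left(5 + h\right)$ ($v{\left(h \right)} = \left(h + h\right) \left(5 + h\right) = 2 h \left(5 + h\right)$)
$t{\left(N \right)} = 1092 + N$ ($t{\left(N \right)} = N + 2 \left(3 + 0\right) \left(1 + 6\right) \left(5 + \left(3 + 0\right) \left(1 + 6\right)\right) = N + 2 \cdot 3 \cdot 7 \left(5 + 3 \cdot 7\right) = N + 2 \cdot 21 \left(5 + 21\right) = N + 2 \cdot 21 \cdot 26 = N + 1092 = 1092 + N$)
$2 \left(0 + t{\left(p{\left(2 \right)} \right)}\right) = 2 \left(0 + \left(1092 + 2\right)\right) = 2 \left(0 + 1094\right) = 2 \cdot 1094 = 2188$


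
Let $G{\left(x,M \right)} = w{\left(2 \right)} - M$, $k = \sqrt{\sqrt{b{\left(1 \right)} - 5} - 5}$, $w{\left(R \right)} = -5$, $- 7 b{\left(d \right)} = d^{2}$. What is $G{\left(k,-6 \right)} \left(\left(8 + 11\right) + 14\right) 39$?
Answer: $1287$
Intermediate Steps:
$b{\left(d \right)} = - \frac{d^{2}}{7}$
$k = \sqrt{-5 + \frac{6 i \sqrt{7}}{7}}$ ($k = \sqrt{\sqrt{- \frac{1^{2}}{7} - 5} - 5} = \sqrt{\sqrt{\left(- \frac{1}{7}\right) 1 - 5} - 5} = \sqrt{\sqrt{- \frac{1}{7} - 5} - 5} = \sqrt{\sqrt{- \frac{36}{7}} - 5} = \sqrt{\frac{6 i \sqrt{7}}{7} - 5} = \sqrt{-5 + \frac{6 i \sqrt{7}}{7}} \approx 0.4951 + 2.2902 i$)
$G{\left(x,M \right)} = -5 - M$
$G{\left(k,-6 \right)} \left(\left(8 + 11\right) + 14\right) 39 = \left(-5 - -6\right) \left(\left(8 + 11\right) + 14\right) 39 = \left(-5 + 6\right) \left(19 + 14\right) 39 = 1 \cdot 33 \cdot 39 = 33 \cdot 39 = 1287$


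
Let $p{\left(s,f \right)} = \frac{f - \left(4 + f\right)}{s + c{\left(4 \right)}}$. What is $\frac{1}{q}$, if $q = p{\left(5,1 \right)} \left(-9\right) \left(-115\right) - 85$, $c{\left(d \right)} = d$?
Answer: $- \frac{1}{545} \approx -0.0018349$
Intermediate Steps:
$p{\left(s,f \right)} = - \frac{4}{4 + s}$ ($p{\left(s,f \right)} = \frac{f - \left(4 + f\right)}{s + 4} = - \frac{4}{4 + s}$)
$q = -545$ ($q = - \frac{4}{4 + 5} \left(-9\right) \left(-115\right) - 85 = - \frac{4}{9} \left(-9\right) \left(-115\right) - 85 = \left(-4\right) \frac{1}{9} \left(-9\right) \left(-115\right) - 85 = \left(- \frac{4}{9}\right) \left(-9\right) \left(-115\right) - 85 = 4 \left(-115\right) - 85 = -460 - 85 = -545$)
$\frac{1}{q} = \frac{1}{-545} = - \frac{1}{545}$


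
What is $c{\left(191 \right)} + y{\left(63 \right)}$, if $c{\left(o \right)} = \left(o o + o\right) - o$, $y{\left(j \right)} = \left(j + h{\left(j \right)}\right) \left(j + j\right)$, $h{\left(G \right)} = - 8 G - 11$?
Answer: $-20471$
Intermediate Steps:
$h{\left(G \right)} = -11 - 8 G$
$y{\left(j \right)} = 2 j \left(-11 - 7 j\right)$ ($y{\left(j \right)} = \left(j - \left(11 + 8 j\right)\right) \left(j + j\right) = \left(-11 - 7 j\right) 2 j = 2 j \left(-11 - 7 j\right)$)
$c{\left(o \right)} = o^{2}$ ($c{\left(o \right)} = \left(o^{2} + o\right) - o = \left(o + o^{2}\right) - o = o^{2}$)
$c{\left(191 \right)} + y{\left(63 \right)} = 191^{2} - 126 \left(11 + 7 \cdot 63\right) = 36481 - 126 \left(11 + 441\right) = 36481 - 126 \cdot 452 = 36481 - 56952 = -20471$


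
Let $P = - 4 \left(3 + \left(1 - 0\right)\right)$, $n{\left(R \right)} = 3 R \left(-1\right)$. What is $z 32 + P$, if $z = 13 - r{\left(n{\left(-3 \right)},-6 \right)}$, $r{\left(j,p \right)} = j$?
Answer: $112$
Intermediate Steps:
$n{\left(R \right)} = - 3 R$
$z = 4$ ($z = 13 - \left(-3\right) \left(-3\right) = 13 - 9 = 4$)
$P = -16$ ($P = - 4 \left(3 + \left(1 + 0\right)\right) = - 4 \left(3 + 1\right) = \left(-4\right) 4 = -16$)
$z 32 + P = 4 \cdot 32 - 16 = 128 - 16 = 112$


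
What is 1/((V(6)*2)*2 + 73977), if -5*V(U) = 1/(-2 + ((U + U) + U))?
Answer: 20/1479539 ≈ 1.3518e-5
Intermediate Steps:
V(U) = -1/(5*(-2 + 3*U)) (V(U) = -1/(5*(-2 + ((U + U) + U))) = -1/(5*(-2 + (2*U + U))) = -1/(5*(-2 + 3*U)))
1/((V(6)*2)*2 + 73977) = 1/((-1/(-10 + 15*6)*2)*2 + 73977) = 1/((-1/(-10 + 90)*2)*2 + 73977) = 1/((-1/80*2)*2 + 73977) = 1/((-1*1/80*2)*2 + 73977) = 1/(-1/80*2*2 + 73977) = 1/(-1/40*2 + 73977) = 1/(-1/20 + 73977) = 1/(1479539/20) = 20/1479539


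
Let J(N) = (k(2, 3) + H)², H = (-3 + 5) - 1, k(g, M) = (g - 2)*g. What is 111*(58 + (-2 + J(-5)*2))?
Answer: 6438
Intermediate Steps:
k(g, M) = g*(-2 + g) (k(g, M) = (-2 + g)*g = g*(-2 + g))
H = 1 (H = 2 - 1 = 1)
J(N) = 1 (J(N) = (2*(-2 + 2) + 1)² = (2*0 + 1)² = (0 + 1)² = 1² = 1)
111*(58 + (-2 + J(-5)*2)) = 111*(58 + (-2 + 1*2)) = 111*(58 + (-2 + 2)) = 111*(58 + 0) = 111*58 = 6438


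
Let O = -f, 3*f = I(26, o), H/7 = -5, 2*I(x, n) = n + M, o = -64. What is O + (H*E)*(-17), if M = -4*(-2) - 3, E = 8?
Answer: 28619/6 ≈ 4769.8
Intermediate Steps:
M = 5 (M = 8 - 3 = 5)
I(x, n) = 5/2 + n/2 (I(x, n) = (n + 5)/2 = (5 + n)/2 = 5/2 + n/2)
H = -35 (H = 7*(-5) = -35)
f = -59/6 (f = (5/2 + (½)*(-64))/3 = (5/2 - 32)/3 = (⅓)*(-59/2) = -59/6 ≈ -9.8333)
O = 59/6 (O = -1*(-59/6) = 59/6 ≈ 9.8333)
O + (H*E)*(-17) = 59/6 - 35*8*(-17) = 59/6 - 280*(-17) = 59/6 + 4760 = 28619/6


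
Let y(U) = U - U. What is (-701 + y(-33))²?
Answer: 491401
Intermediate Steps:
y(U) = 0
(-701 + y(-33))² = (-701 + 0)² = (-701)² = 491401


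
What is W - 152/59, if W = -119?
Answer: -7173/59 ≈ -121.58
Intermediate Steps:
W - 152/59 = -119 - 152/59 = -7173/59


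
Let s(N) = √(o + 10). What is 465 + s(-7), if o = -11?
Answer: 465 + I ≈ 465.0 + 1.0*I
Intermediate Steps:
s(N) = I (s(N) = √(-11 + 10) = √(-1) = I)
465 + s(-7) = 465 + I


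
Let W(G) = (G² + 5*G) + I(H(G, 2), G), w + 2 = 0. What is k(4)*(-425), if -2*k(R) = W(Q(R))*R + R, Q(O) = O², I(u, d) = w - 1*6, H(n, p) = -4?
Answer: 279650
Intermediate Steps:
w = -2 (w = -2 + 0 = -2)
I(u, d) = -8 (I(u, d) = -2 - 1*6 = -2 - 6 = -8)
W(G) = -8 + G² + 5*G (W(G) = (G² + 5*G) - 8 = -8 + G² + 5*G)
k(R) = -R/2 - R*(-8 + R⁴ + 5*R²)/2 (k(R) = -((-8 + (R²)² + 5*R²)*R + R)/2 = -((-8 + R⁴ + 5*R²)*R + R)/2 = -(R*(-8 + R⁴ + 5*R²) + R)/2 = -(R + R*(-8 + R⁴ + 5*R²))/2 = -R/2 - R*(-8 + R⁴ + 5*R²)/2)
k(4)*(-425) = ((½)*4*(7 - 1*4⁴ - 5*4²))*(-425) = ((½)*4*(7 - 1*256 - 5*16))*(-425) = ((½)*4*(7 - 256 - 80))*(-425) = ((½)*4*(-329))*(-425) = -658*(-425) = 279650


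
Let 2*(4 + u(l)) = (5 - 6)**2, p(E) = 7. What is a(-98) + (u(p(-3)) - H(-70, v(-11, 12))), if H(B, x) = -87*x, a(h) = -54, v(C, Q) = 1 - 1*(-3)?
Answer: 581/2 ≈ 290.50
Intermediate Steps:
v(C, Q) = 4 (v(C, Q) = 1 + 3 = 4)
u(l) = -7/2 (u(l) = -4 + (5 - 6)**2/2 = -4 + (1/2)*(-1)**2 = -4 + (1/2)*1 = -4 + 1/2 = -7/2)
a(-98) + (u(p(-3)) - H(-70, v(-11, 12))) = -54 + (-7/2 - (-87)*4) = -54 + (-7/2 - 1*(-348)) = -54 + (-7/2 + 348) = -54 + 689/2 = 581/2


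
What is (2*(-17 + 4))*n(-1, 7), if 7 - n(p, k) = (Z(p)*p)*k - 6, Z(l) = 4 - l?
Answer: -1248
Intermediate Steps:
n(p, k) = 13 - k*p*(4 - p) (n(p, k) = 7 - (((4 - p)*p)*k - 6) = 7 - ((p*(4 - p))*k - 6) = 7 - (k*p*(4 - p) - 6) = 7 - (-6 + k*p*(4 - p)) = 7 + (6 - k*p*(4 - p)) = 13 - k*p*(4 - p))
(2*(-17 + 4))*n(-1, 7) = (2*(-17 + 4))*(13 + 7*(-1)*(-4 - 1)) = (2*(-13))*(13 + 7*(-1)*(-5)) = -26*(13 + 35) = -26*48 = -1248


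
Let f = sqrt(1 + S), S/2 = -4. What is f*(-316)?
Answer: -316*I*sqrt(7) ≈ -836.06*I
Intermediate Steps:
S = -8 (S = 2*(-4) = -8)
f = I*sqrt(7) (f = sqrt(1 - 8) = sqrt(-7) = I*sqrt(7) ≈ 2.6458*I)
f*(-316) = (I*sqrt(7))*(-316) = -316*I*sqrt(7)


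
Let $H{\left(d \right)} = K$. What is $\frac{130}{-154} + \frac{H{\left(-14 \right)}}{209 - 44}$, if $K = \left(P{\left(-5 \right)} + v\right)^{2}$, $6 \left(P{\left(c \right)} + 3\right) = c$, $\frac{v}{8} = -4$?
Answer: $\frac{5245}{756} \approx 6.9378$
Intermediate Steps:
$v = -32$ ($v = 8 \left(-4\right) = -32$)
$P{\left(c \right)} = -3 + \frac{c}{6}$
$K = \frac{46225}{36}$ ($K = \left(\left(-3 + \frac{1}{6} \left(-5\right)\right) - 32\right)^{2} = \left(\left(-3 - \frac{5}{6}\right) - 32\right)^{2} = \left(- \frac{23}{6} - 32\right)^{2} = \left(- \frac{215}{6}\right)^{2} = \frac{46225}{36} \approx 1284.0$)
$H{\left(d \right)} = \frac{46225}{36}$
$\frac{130}{-154} + \frac{H{\left(-14 \right)}}{209 - 44} = \frac{130}{-154} + \frac{46225}{36 \left(209 - 44\right)} = 130 \left(- \frac{1}{154}\right) + \frac{46225}{36 \cdot 165} = - \frac{65}{77} + \frac{46225}{36} \cdot \frac{1}{165} = - \frac{65}{77} + \frac{9245}{1188} = \frac{5245}{756}$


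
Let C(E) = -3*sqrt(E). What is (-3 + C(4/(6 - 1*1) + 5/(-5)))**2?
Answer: 36/5 + 18*I*sqrt(5)/5 ≈ 7.2 + 8.0499*I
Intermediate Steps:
(-3 + C(4/(6 - 1*1) + 5/(-5)))**2 = (-3 - 3*sqrt(4/(6 - 1*1) + 5/(-5)))**2 = (-3 - 3*sqrt(4/(6 - 1) + 5*(-1/5)))**2 = (-3 - 3*sqrt(4/5 - 1))**2 = (-3 - 3*I*sqrt(5)/5)**2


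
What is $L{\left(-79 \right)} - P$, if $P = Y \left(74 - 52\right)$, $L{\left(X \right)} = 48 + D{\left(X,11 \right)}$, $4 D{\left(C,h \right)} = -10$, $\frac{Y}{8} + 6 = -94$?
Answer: $\frac{35291}{2} \approx 17646.0$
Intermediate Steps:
$Y = -800$ ($Y = -48 + 8 \left(-94\right) = -48 - 752 = -800$)
$D{\left(C,h \right)} = - \frac{5}{2}$ ($D{\left(C,h \right)} = \frac{1}{4} \left(-10\right) = - \frac{5}{2}$)
$L{\left(X \right)} = \frac{91}{2}$ ($L{\left(X \right)} = 48 - \frac{5}{2} = \frac{91}{2}$)
$P = -17600$ ($P = - 800 \left(74 - 52\right) = \left(-800\right) 22 = -17600$)
$L{\left(-79 \right)} - P = \frac{91}{2} - -17600 = \frac{91}{2} + 17600 = \frac{35291}{2}$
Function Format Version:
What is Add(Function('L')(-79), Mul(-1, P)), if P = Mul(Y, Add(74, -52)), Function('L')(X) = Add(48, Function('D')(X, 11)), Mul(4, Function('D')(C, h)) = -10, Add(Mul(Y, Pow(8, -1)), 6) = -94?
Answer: Rational(35291, 2) ≈ 17646.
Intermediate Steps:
Y = -800 (Y = Add(-48, Mul(8, -94)) = Add(-48, -752) = -800)
Function('D')(C, h) = Rational(-5, 2) (Function('D')(C, h) = Mul(Rational(1, 4), -10) = Rational(-5, 2))
Function('L')(X) = Rational(91, 2) (Function('L')(X) = Add(48, Rational(-5, 2)) = Rational(91, 2))
P = -17600 (P = Mul(-800, Add(74, -52)) = Mul(-800, 22) = -17600)
Add(Function('L')(-79), Mul(-1, P)) = Add(Rational(91, 2), Mul(-1, -17600)) = Add(Rational(91, 2), 17600) = Rational(35291, 2)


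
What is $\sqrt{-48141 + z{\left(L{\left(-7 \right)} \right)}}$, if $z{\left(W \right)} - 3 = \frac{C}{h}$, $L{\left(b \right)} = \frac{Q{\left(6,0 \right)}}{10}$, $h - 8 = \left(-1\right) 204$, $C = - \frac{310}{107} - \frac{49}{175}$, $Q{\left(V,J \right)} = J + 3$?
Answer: $\frac{3 i \sqrt{300060633823}}{7490} \approx 219.4 i$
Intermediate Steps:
$Q{\left(V,J \right)} = 3 + J$
$C = - \frac{8499}{2675}$ ($C = \left(-310\right) \frac{1}{107} - \frac{7}{25} = - \frac{310}{107} - \frac{7}{25} = - \frac{8499}{2675} \approx -3.1772$)
$h = -196$ ($h = 8 - 204 = -196$)
$L{\left(b \right)} = \frac{3}{10}$ ($L{\left(b \right)} = \frac{3 + 0}{10} = 3 \cdot \frac{1}{10} = \frac{3}{10}$)
$z{\left(W \right)} = \frac{1581399}{524300}$ ($z{\left(W \right)} = 3 - \frac{8499}{2675 \left(-196\right)} = 3 - - \frac{8499}{524300} = 3 + \frac{8499}{524300} = \frac{1581399}{524300}$)
$\sqrt{-48141 + z{\left(L{\left(-7 \right)} \right)}} = \sqrt{-48141 + \frac{1581399}{524300}} = \sqrt{- \frac{25238744901}{524300}} = \frac{3 i \sqrt{300060633823}}{7490}$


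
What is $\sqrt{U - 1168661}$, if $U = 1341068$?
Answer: $\sqrt{172407} \approx 415.22$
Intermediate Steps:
$\sqrt{U - 1168661} = \sqrt{1341068 - 1168661} = \sqrt{172407}$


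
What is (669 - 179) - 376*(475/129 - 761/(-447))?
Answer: -29496958/19221 ≈ -1534.6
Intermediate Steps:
(669 - 179) - 376*(475/129 - 761/(-447)) = 490 - 376*(475*(1/129) - 761*(-1/447)) = 490 - 376*(475/129 + 761/447) = 490 - 376*103498/19221 = 490 - 38915248/19221 = -29496958/19221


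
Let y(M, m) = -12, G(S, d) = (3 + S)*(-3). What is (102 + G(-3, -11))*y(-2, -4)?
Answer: -1224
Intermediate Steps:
G(S, d) = -9 - 3*S
(102 + G(-3, -11))*y(-2, -4) = (102 + (-9 - 3*(-3)))*(-12) = (102 + (-9 + 9))*(-12) = (102 + 0)*(-12) = 102*(-12) = -1224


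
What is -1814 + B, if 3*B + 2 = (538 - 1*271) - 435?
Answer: -5612/3 ≈ -1870.7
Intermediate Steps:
B = -170/3 (B = -⅔ + ((538 - 1*271) - 435)/3 = -⅔ + ((538 - 271) - 435)/3 = -⅔ + (267 - 435)/3 = -⅔ + (⅓)*(-168) = -⅔ - 56 = -170/3 ≈ -56.667)
-1814 + B = -1814 - 170/3 = -5612/3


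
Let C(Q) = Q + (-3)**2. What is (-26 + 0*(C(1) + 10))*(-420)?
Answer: 10920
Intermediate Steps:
C(Q) = 9 + Q (C(Q) = Q + 9 = 9 + Q)
(-26 + 0*(C(1) + 10))*(-420) = (-26 + 0*((9 + 1) + 10))*(-420) = (-26 + 0*(10 + 10))*(-420) = (-26 + 0*20)*(-420) = (-26 + 0)*(-420) = -26*(-420) = 10920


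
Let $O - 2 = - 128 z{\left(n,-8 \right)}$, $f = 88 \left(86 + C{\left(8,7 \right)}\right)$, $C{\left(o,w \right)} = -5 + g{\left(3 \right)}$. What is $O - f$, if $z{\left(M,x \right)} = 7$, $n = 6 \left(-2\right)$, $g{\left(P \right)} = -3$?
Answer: $-7758$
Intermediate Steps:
$n = -12$
$C{\left(o,w \right)} = -8$ ($C{\left(o,w \right)} = -5 - 3 = -8$)
$f = 6864$ ($f = 88 \left(86 - 8\right) = 88 \cdot 78 = 6864$)
$O = -894$ ($O = 2 - 896 = -894$)
$O - f = -894 - 6864 = -7758$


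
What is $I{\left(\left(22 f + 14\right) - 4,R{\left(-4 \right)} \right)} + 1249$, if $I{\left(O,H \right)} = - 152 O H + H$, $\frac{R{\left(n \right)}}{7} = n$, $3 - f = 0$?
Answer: $324677$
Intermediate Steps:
$f = 3$ ($f = 3 - 0 = 3 + 0 = 3$)
$R{\left(n \right)} = 7 n$
$I{\left(O,H \right)} = H - 152 H O$ ($I{\left(O,H \right)} = - 152 H O + H = H - 152 H O$)
$I{\left(\left(22 f + 14\right) - 4,R{\left(-4 \right)} \right)} + 1249 = 7 \left(-4\right) \left(1 - 152 \left(\left(22 \cdot 3 + 14\right) - 4\right)\right) + 1249 = - 28 \left(1 - 152 \left(\left(66 + 14\right) - 4\right)\right) + 1249 = - 28 \left(1 - 152 \left(80 - 4\right)\right) + 1249 = - 28 \left(1 - 11552\right) + 1249 = \left(-28\right) \left(-11551\right) + 1249 = 323428 + 1249 = 324677$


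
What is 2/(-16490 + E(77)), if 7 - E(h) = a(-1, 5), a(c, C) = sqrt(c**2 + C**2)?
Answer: -32966/271689263 + 2*sqrt(26)/271689263 ≈ -0.00012130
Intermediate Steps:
a(c, C) = sqrt(C**2 + c**2)
E(h) = 7 - sqrt(26) (E(h) = 7 - sqrt(5**2 + (-1)**2) = 7 - sqrt(25 + 1) = 7 - sqrt(26))
2/(-16490 + E(77)) = 2/(-16490 + (7 - sqrt(26))) = 2/(-16483 - sqrt(26))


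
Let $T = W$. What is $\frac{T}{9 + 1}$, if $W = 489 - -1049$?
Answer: $\frac{769}{5} \approx 153.8$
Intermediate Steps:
$W = 1538$ ($W = 489 + 1049 = 1538$)
$T = 1538$
$\frac{T}{9 + 1} = \frac{1}{9 + 1} \cdot 1538 = \frac{1}{10} \cdot 1538 = \frac{769}{5}$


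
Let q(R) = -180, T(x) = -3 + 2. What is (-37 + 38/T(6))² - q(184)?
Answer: 5805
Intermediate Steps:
T(x) = -1
(-37 + 38/T(6))² - q(184) = (-37 + 38/(-1))² - 1*(-180) = (-37 + 38*(-1))² + 180 = (-37 - 38)² + 180 = (-75)² + 180 = 5625 + 180 = 5805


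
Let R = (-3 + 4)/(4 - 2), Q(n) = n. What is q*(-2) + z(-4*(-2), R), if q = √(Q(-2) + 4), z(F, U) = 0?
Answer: -2*√2 ≈ -2.8284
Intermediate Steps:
R = ½ (R = 1/2 = 1*(½) = ½ ≈ 0.50000)
q = √2 (q = √(-2 + 4) = √2 ≈ 1.4142)
q*(-2) + z(-4*(-2), R) = √2*(-2) + 0 = -2*√2 + 0 = -2*√2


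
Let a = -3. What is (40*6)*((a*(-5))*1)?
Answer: 3600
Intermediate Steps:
(40*6)*((a*(-5))*1) = (40*6)*(-3*(-5)*1) = 240*(15*1) = 240*15 = 3600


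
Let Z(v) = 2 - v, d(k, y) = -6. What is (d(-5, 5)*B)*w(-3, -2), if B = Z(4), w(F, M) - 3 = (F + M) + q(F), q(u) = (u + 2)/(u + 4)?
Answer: -36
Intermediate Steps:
q(u) = (2 + u)/(4 + u)
w(F, M) = 3 + F + M + (2 + F)/(4 + F) (w(F, M) = 3 + ((F + M) + (2 + F)/(4 + F)) = 3 + (F + M + (2 + F)/(4 + F)) = 3 + F + M + (2 + F)/(4 + F))
B = -2 (B = 2 - 1*4 = 2 - 4 = -2)
(d(-5, 5)*B)*w(-3, -2) = (-6*(-2))*((2 - 3 + (4 - 3)*(3 - 3 - 2))/(4 - 3)) = 12*((2 - 3 + 1*(-2))/1) = 12*(1*(2 - 3 - 2)) = 12*(1*(-3)) = 12*(-3) = -36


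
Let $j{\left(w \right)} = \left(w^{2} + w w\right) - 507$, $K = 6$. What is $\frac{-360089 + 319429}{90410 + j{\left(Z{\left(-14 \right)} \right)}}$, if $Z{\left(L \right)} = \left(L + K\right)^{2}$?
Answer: $- \frac{8132}{19619} \approx -0.4145$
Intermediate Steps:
$Z{\left(L \right)} = \left(6 + L\right)^{2}$ ($Z{\left(L \right)} = \left(L + 6\right)^{2} = \left(6 + L\right)^{2}$)
$j{\left(w \right)} = -507 + 2 w^{2}$ ($j{\left(w \right)} = \left(w^{2} + w^{2}\right) - 507 = 2 w^{2} - 507 = -507 + 2 w^{2}$)
$\frac{-360089 + 319429}{90410 + j{\left(Z{\left(-14 \right)} \right)}} = \frac{-360089 + 319429}{90410 - \left(507 - 2 \left(\left(6 - 14\right)^{2}\right)^{2}\right)} = - \frac{40660}{90410 - \left(507 - 2 \left(\left(-8\right)^{2}\right)^{2}\right)} = - \frac{40660}{90410 - \left(507 - 2 \cdot 64^{2}\right)} = - \frac{40660}{90410 + \left(-507 + 2 \cdot 4096\right)} = - \frac{40660}{90410 + \left(-507 + 8192\right)} = - \frac{40660}{90410 + 7685} = - \frac{40660}{98095} = \left(-40660\right) \frac{1}{98095} = - \frac{8132}{19619}$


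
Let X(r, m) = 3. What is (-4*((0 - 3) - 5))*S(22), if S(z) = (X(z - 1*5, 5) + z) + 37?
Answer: 1984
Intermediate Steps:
S(z) = 40 + z (S(z) = (3 + z) + 37 = 40 + z)
(-4*((0 - 3) - 5))*S(22) = (-4*((0 - 3) - 5))*(40 + 22) = -4*(-3 - 5)*62 = -4*(-8)*62 = 32*62 = 1984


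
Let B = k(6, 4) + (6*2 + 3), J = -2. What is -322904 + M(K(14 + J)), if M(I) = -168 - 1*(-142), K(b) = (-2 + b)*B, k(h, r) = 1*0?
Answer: -322930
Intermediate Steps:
k(h, r) = 0
B = 15 (B = 0 + (6*2 + 3) = 0 + (12 + 3) = 0 + 15 = 15)
K(b) = -30 + 15*b (K(b) = (-2 + b)*15 = -30 + 15*b)
M(I) = -26 (M(I) = -168 + 142 = -26)
-322904 + M(K(14 + J)) = -322904 - 26 = -322930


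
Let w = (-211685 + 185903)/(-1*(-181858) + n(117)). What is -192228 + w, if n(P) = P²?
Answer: -37589634498/195547 ≈ -1.9223e+5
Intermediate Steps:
w = -25782/195547 (w = (-211685 + 185903)/(-1*(-181858) + 117²) = -25782/(181858 + 13689) = -25782/195547 ≈ -0.13185)
-192228 + w = -192228 - 25782/195547 = -37589634498/195547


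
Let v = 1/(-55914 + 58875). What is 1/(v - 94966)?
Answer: -2961/281194325 ≈ -1.0530e-5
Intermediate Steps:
v = 1/2961 ≈ 0.00033772
1/(v - 94966) = 1/(1/2961 - 94966) = 1/(-281194325/2961) = -2961/281194325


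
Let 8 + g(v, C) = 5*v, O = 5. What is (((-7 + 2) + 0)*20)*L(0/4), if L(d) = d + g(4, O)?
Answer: -1200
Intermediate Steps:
g(v, C) = -8 + 5*v
L(d) = 12 + d (L(d) = d + (-8 + 5*4) = d + (-8 + 20) = d + 12 = 12 + d)
(((-7 + 2) + 0)*20)*L(0/4) = (((-7 + 2) + 0)*20)*(12 + 0/4) = ((-5 + 0)*20)*(12 + 0*(1/4)) = (-5*20)*(12 + 0) = -100*12 = -1200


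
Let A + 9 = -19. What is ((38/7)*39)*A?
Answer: -5928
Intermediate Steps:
A = -28 (A = -9 - 19 = -28)
((38/7)*39)*A = ((38/7)*39)*(-28) = (1482/7)*(-28) = -5928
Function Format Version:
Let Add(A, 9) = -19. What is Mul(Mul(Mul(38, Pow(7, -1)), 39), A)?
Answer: -5928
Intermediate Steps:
A = -28 (A = Add(-9, -19) = -28)
Mul(Mul(Mul(38, Pow(7, -1)), 39), A) = Mul(Mul(Mul(38, Pow(7, -1)), 39), -28) = Mul(Mul(Mul(38, Rational(1, 7)), 39), -28) = Mul(Mul(Rational(38, 7), 39), -28) = Mul(Rational(1482, 7), -28) = -5928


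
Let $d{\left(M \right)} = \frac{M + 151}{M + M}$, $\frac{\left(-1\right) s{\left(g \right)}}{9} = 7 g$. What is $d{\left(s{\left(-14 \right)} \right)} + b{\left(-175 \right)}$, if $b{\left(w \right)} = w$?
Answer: $- \frac{307667}{1764} \approx -174.41$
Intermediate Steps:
$s{\left(g \right)} = - 63 g$ ($s{\left(g \right)} = - 9 \cdot 7 g = - 63 g$)
$d{\left(M \right)} = \frac{151 + M}{2 M}$
$d{\left(s{\left(-14 \right)} \right)} + b{\left(-175 \right)} = \frac{151 - -882}{2 \left(\left(-63\right) \left(-14\right)\right)} - 175 = \frac{151 + 882}{2 \cdot 882} - 175 = \frac{1}{2} \cdot \frac{1}{882} \cdot 1033 - 175 = \frac{1033}{1764} - 175 = - \frac{307667}{1764}$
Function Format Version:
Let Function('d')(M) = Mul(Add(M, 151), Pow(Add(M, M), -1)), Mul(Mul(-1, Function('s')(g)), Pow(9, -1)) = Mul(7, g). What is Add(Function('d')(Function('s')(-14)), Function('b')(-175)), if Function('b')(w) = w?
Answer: Rational(-307667, 1764) ≈ -174.41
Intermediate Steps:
Function('s')(g) = Mul(-63, g) (Function('s')(g) = Mul(-9, Mul(7, g)) = Mul(-63, g))
Function('d')(M) = Mul(Rational(1, 2), Pow(M, -1), Add(151, M)) (Function('d')(M) = Mul(Add(151, M), Pow(Mul(2, M), -1)) = Mul(Add(151, M), Mul(Rational(1, 2), Pow(M, -1))) = Mul(Rational(1, 2), Pow(M, -1), Add(151, M)))
Add(Function('d')(Function('s')(-14)), Function('b')(-175)) = Add(Mul(Rational(1, 2), Pow(Mul(-63, -14), -1), Add(151, Mul(-63, -14))), -175) = Add(Mul(Rational(1, 2), Pow(882, -1), Add(151, 882)), -175) = Add(Mul(Rational(1, 2), Rational(1, 882), 1033), -175) = Add(Rational(1033, 1764), -175) = Rational(-307667, 1764)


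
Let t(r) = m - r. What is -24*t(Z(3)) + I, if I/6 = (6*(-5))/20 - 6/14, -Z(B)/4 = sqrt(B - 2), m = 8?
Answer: -2097/7 ≈ -299.57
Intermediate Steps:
Z(B) = -4*sqrt(-2 + B) (Z(B) = -4*sqrt(B - 2) = -4*sqrt(-2 + B))
t(r) = 8 - r
I = -81/7 (I = 6*((6*(-5))/20 - 6/14) = 6*(-30*1/20 - 6*1/14) = 6*(-3/2 - 3/7) = 6*(-27/14) = -81/7 ≈ -11.571)
-24*t(Z(3)) + I = -24*(8 - (-4)*sqrt(-2 + 3)) - 81/7 = -24*(8 - (-4)*sqrt(1)) - 81/7 = -24*(8 - (-4)) - 81/7 = -24*(8 - 1*(-4)) - 81/7 = -24*(8 + 4) - 81/7 = -24*12 - 81/7 = -288 - 81/7 = -2097/7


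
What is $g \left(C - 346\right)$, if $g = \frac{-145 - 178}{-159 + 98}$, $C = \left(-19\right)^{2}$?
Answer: $\frac{4845}{61} \approx 79.426$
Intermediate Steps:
$C = 361$
$g = \frac{323}{61}$ ($g = - \frac{323}{-61} = \left(-323\right) \left(- \frac{1}{61}\right) = \frac{323}{61} \approx 5.2951$)
$g \left(C - 346\right) = \frac{323 \left(361 - 346\right)}{61} = \frac{323}{61} \cdot 15 = \frac{4845}{61}$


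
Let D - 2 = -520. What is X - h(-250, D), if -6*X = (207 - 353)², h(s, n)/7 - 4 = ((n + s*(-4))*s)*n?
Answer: -1310809742/3 ≈ -4.3694e+8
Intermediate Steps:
D = -518 (D = 2 - 520 = -518)
h(s, n) = 28 + 7*n*s*(n - 4*s) (h(s, n) = 28 + 7*(((n + s*(-4))*s)*n) = 28 + 7*(((n - 4*s)*s)*n) = 28 + 7*((s*(n - 4*s))*n) = 28 + 7*(n*s*(n - 4*s)) = 28 + 7*n*s*(n - 4*s))
X = -10658/3 (X = -(207 - 353)²/6 = -⅙*(-146)² = -⅙*21316 = -10658/3 ≈ -3552.7)
X - h(-250, D) = -10658/3 - (28 - 28*(-518)*(-250)² + 7*(-250)*(-518)²) = -10658/3 - (28 - 28*(-518)*62500 + 7*(-250)*268324) = -10658/3 - (28 + 906500000 - 469567000) = -10658/3 - 1*436933028 = -10658/3 - 436933028 = -1310809742/3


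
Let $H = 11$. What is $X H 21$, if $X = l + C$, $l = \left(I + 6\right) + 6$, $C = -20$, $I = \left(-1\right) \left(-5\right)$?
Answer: $-693$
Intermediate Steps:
$I = 5$
$l = 17$ ($l = \left(5 + 6\right) + 6 = 11 + 6 = 17$)
$X = -3$ ($X = 17 - 20 = -3$)
$X H 21 = \left(-3\right) 11 \cdot 21 = \left(-33\right) 21 = -693$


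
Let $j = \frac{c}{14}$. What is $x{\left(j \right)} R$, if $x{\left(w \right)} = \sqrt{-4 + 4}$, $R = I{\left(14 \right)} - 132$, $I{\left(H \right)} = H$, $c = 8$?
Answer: $0$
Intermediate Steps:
$R = -118$ ($R = 14 - 132 = -118$)
$j = \frac{4}{7}$ ($j = \frac{8}{14} = 8 \cdot \frac{1}{14} = \frac{4}{7} \approx 0.57143$)
$x{\left(w \right)} = 0$ ($x{\left(w \right)} = \sqrt{0} = 0$)
$x{\left(j \right)} R = 0 \left(-118\right) = 0$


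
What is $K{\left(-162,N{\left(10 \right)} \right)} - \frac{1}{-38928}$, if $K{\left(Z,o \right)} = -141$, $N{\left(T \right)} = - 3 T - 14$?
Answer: $- \frac{5488847}{38928} \approx -141.0$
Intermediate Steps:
$N{\left(T \right)} = -14 - 3 T$
$K{\left(-162,N{\left(10 \right)} \right)} - \frac{1}{-38928} = -141 - \frac{1}{-38928} = -141 - - \frac{1}{38928} = -141 + \frac{1}{38928} = - \frac{5488847}{38928}$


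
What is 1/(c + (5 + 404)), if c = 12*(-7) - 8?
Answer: 1/317 ≈ 0.0031546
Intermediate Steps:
c = -92 (c = -84 - 8 = -92)
1/(c + (5 + 404)) = 1/(-92 + (5 + 404)) = 1/(-92 + 409) = 1/317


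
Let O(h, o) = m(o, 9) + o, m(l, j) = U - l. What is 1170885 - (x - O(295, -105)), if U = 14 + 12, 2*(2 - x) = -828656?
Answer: 756581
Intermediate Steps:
x = 414330 (x = 2 - ½*(-828656) = 2 + 414328 = 414330)
U = 26
m(l, j) = 26 - l
O(h, o) = 26 (O(h, o) = (26 - o) + o = 26)
1170885 - (x - O(295, -105)) = 1170885 - (414330 - 1*26) = 1170885 - (414330 - 26) = 1170885 - 1*414304 = 1170885 - 414304 = 756581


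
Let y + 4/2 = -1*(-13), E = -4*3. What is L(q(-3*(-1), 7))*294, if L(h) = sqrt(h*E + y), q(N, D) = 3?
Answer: 1470*I ≈ 1470.0*I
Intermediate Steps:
E = -12
y = 11 (y = -2 - 1*(-13) = -2 + 13 = 11)
L(h) = sqrt(11 - 12*h) (L(h) = sqrt(h*(-12) + 11) = sqrt(-12*h + 11) = sqrt(11 - 12*h))
L(q(-3*(-1), 7))*294 = sqrt(11 - 12*3)*294 = sqrt(11 - 36)*294 = sqrt(-25)*294 = (5*I)*294 = 1470*I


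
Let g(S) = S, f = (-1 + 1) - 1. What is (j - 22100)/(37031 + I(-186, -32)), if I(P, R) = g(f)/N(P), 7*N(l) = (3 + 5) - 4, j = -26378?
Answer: -193912/148117 ≈ -1.3092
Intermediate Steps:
N(l) = 4/7 (N(l) = ((3 + 5) - 4)/7 = (8 - 4)/7 = (⅐)*4 = 4/7)
f = -1 (f = 0 - 1 = -1)
I(P, R) = -7/4 (I(P, R) = -1/4/7 = -1*7/4 = -7/4)
(j - 22100)/(37031 + I(-186, -32)) = (-26378 - 22100)/(37031 - 7/4) = -48478/148117/4 = -48478*4/148117 = -193912/148117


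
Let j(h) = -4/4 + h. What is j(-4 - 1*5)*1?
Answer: -10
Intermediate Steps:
j(h) = -1 + h (j(h) = -4*¼ + h = -1 + h)
j(-4 - 1*5)*1 = (-1 + (-4 - 1*5))*1 = (-1 + (-4 - 5))*1 = (-1 - 9)*1 = -10*1 = -10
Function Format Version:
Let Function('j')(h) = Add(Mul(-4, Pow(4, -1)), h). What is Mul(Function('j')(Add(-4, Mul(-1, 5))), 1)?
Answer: -10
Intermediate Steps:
Function('j')(h) = Add(-1, h) (Function('j')(h) = Add(Mul(-4, Rational(1, 4)), h) = Add(-1, h))
Mul(Function('j')(Add(-4, Mul(-1, 5))), 1) = Mul(Add(-1, Add(-4, Mul(-1, 5))), 1) = Mul(Add(-1, Add(-4, -5)), 1) = Mul(Add(-1, -9), 1) = Mul(-10, 1) = -10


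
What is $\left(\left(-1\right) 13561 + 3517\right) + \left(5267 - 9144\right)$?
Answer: $-13921$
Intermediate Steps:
$\left(\left(-1\right) 13561 + 3517\right) + \left(5267 - 9144\right) = \left(-13561 + 3517\right) + \left(5267 - 9144\right) = -10044 - 3877 = -13921$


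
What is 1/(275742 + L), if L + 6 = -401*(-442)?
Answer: 1/452978 ≈ 2.2076e-6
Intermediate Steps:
L = 177236 (L = -6 - 401*(-442) = -6 + 177242 = 177236)
1/(275742 + L) = 1/(275742 + 177236) = 1/452978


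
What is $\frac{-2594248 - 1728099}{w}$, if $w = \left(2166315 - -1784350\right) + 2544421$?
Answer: $- \frac{4322347}{6495086} \approx -0.66548$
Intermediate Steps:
$w = 6495086$ ($w = \left(2166315 + 1784350\right) + 2544421 = 3950665 + 2544421 = 6495086$)
$\frac{-2594248 - 1728099}{w} = \frac{-2594248 - 1728099}{6495086} = \left(-2594248 - 1728099\right) \frac{1}{6495086} = \left(-4322347\right) \frac{1}{6495086} = - \frac{4322347}{6495086}$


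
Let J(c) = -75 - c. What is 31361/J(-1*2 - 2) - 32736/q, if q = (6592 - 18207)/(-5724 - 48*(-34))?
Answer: -9875113567/824665 ≈ -11975.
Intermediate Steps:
q = 11615/4092 (q = -11615/(-5724 + 1632) = -11615/(-4092) = -11615*(-1/4092) = 11615/4092 ≈ 2.8385)
31361/J(-1*2 - 2) - 32736/q = 31361/(-75 - (-1*2 - 2)) - 32736/11615/4092 = 31361/(-75 - (-2 - 2)) - 32736*4092/11615 = 31361/(-75 - 1*(-4)) - 133955712/11615 = 31361/(-75 + 4) - 133955712/11615 = 31361/(-71) - 133955712/11615 = 31361*(-1/71) - 133955712/11615 = -31361/71 - 133955712/11615 = -9875113567/824665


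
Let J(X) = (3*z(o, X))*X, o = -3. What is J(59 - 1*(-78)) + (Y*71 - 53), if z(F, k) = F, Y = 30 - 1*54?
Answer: -2990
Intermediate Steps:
Y = -24 (Y = 30 - 54 = -24)
J(X) = -9*X (J(X) = (3*(-3))*X = -9*X)
J(59 - 1*(-78)) + (Y*71 - 53) = -9*(59 - 1*(-78)) + (-24*71 - 53) = -9*(59 + 78) + (-1704 - 53) = -9*137 - 1757 = -1233 - 1757 = -2990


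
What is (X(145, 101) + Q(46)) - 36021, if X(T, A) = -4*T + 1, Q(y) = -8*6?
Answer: -36648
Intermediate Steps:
Q(y) = -48
X(T, A) = 1 - 4*T
(X(145, 101) + Q(46)) - 36021 = ((1 - 4*145) - 48) - 36021 = ((1 - 580) - 48) - 36021 = (-579 - 48) - 36021 = -627 - 36021 = -36648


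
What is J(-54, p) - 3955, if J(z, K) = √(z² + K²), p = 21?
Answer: -3955 + 3*√373 ≈ -3897.1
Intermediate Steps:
J(z, K) = √(K² + z²)
J(-54, p) - 3955 = √(21² + (-54)²) - 3955 = √(441 + 2916) - 3955 = √3357 - 3955 = 3*√373 - 3955 = -3955 + 3*√373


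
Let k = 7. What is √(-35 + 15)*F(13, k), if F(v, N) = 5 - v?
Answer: -16*I*√5 ≈ -35.777*I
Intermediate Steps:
√(-35 + 15)*F(13, k) = √(-35 + 15)*(5 - 1*13) = √(-20)*(5 - 13) = (2*I*√5)*(-8) = -16*I*√5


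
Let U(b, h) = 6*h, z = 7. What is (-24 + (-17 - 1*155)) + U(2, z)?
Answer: -154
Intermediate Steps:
(-24 + (-17 - 1*155)) + U(2, z) = (-24 + (-17 - 1*155)) + 6*7 = (-24 + (-17 - 155)) + 42 = (-24 - 172) + 42 = -196 + 42 = -154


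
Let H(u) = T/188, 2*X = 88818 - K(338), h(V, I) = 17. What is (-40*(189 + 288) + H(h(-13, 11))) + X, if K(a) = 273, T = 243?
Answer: 4736433/188 ≈ 25194.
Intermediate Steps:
X = 88545/2 (X = (88818 - 1*273)/2 = (88818 - 273)/2 = (½)*88545 = 88545/2 ≈ 44273.)
H(u) = 243/188
(-40*(189 + 288) + H(h(-13, 11))) + X = (-40*(189 + 288) + 243/188) + 88545/2 = (-40*477 + 243/188) + 88545/2 = (-19080 + 243/188) + 88545/2 = -3586797/188 + 88545/2 = 4736433/188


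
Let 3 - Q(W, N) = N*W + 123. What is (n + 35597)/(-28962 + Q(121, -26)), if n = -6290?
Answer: -29307/25936 ≈ -1.1300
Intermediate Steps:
Q(W, N) = -120 - N*W (Q(W, N) = 3 - (N*W + 123) = 3 - (123 + N*W) = 3 + (-123 - N*W) = -120 - N*W)
(n + 35597)/(-28962 + Q(121, -26)) = (-6290 + 35597)/(-28962 + (-120 - 1*(-26)*121)) = 29307/(-28962 + (-120 + 3146)) = 29307/(-28962 + 3026) = 29307/(-25936) = 29307*(-1/25936) = -29307/25936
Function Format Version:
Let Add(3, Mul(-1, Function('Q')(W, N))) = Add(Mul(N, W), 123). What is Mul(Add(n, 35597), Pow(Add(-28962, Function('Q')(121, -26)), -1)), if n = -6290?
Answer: Rational(-29307, 25936) ≈ -1.1300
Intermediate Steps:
Function('Q')(W, N) = Add(-120, Mul(-1, N, W)) (Function('Q')(W, N) = Add(3, Mul(-1, Add(Mul(N, W), 123))) = Add(3, Mul(-1, Add(123, Mul(N, W)))) = Add(3, Add(-123, Mul(-1, N, W))) = Add(-120, Mul(-1, N, W)))
Mul(Add(n, 35597), Pow(Add(-28962, Function('Q')(121, -26)), -1)) = Mul(Add(-6290, 35597), Pow(Add(-28962, Add(-120, Mul(-1, -26, 121))), -1)) = Mul(29307, Pow(Add(-28962, Add(-120, 3146)), -1)) = Mul(29307, Pow(Add(-28962, 3026), -1)) = Mul(29307, Pow(-25936, -1)) = Mul(29307, Rational(-1, 25936)) = Rational(-29307, 25936)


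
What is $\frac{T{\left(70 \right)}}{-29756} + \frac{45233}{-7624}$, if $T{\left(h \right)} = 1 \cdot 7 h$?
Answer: $- \frac{337422227}{56714936} \approx -5.9494$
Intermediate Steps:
$T{\left(h \right)} = 7 h$
$\frac{T{\left(70 \right)}}{-29756} + \frac{45233}{-7624} = \frac{7 \cdot 70}{-29756} + \frac{45233}{-7624} = 490 \left(- \frac{1}{29756}\right) + 45233 \left(- \frac{1}{7624}\right) = - \frac{245}{14878} - \frac{45233}{7624} = - \frac{337422227}{56714936}$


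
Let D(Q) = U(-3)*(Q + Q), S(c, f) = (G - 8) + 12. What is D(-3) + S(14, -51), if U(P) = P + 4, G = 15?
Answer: 13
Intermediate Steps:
S(c, f) = 19 (S(c, f) = (15 - 8) + 12 = 7 + 12 = 19)
U(P) = 4 + P
D(Q) = 2*Q (D(Q) = (4 - 3)*(Q + Q) = 1*(2*Q) = 2*Q)
D(-3) + S(14, -51) = 2*(-3) + 19 = -6 + 19 = 13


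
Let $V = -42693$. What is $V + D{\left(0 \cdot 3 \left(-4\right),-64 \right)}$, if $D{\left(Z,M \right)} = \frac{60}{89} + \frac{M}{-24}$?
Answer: $- \frac{11398139}{267} \approx -42690.0$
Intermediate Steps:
$D{\left(Z,M \right)} = \frac{60}{89} - \frac{M}{24}$ ($D{\left(Z,M \right)} = 60 \cdot \frac{1}{89} + M \left(- \frac{1}{24}\right) = \frac{60}{89} - \frac{M}{24}$)
$V + D{\left(0 \cdot 3 \left(-4\right),-64 \right)} = -42693 + \left(\frac{60}{89} - - \frac{8}{3}\right) = -42693 + \left(\frac{60}{89} + \frac{8}{3}\right) = -42693 + \frac{892}{267} = - \frac{11398139}{267}$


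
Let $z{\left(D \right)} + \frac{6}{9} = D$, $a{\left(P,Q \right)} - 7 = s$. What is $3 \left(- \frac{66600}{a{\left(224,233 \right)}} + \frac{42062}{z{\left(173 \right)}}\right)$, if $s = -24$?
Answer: $\frac{109732086}{8789} \approx 12485.0$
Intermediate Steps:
$a{\left(P,Q \right)} = -17$ ($a{\left(P,Q \right)} = 7 - 24 = -17$)
$z{\left(D \right)} = - \frac{2}{3} + D$
$3 \left(- \frac{66600}{a{\left(224,233 \right)}} + \frac{42062}{z{\left(173 \right)}}\right) = 3 \left(- \frac{66600}{-17} + \frac{42062}{- \frac{2}{3} + 173}\right) = 3 \left(\left(-66600\right) \left(- \frac{1}{17}\right) + \frac{42062}{\frac{517}{3}}\right) = 3 \left(\frac{66600}{17} + 42062 \cdot \frac{3}{517}\right) = 3 \left(\frac{66600}{17} + \frac{126186}{517}\right) = 3 \cdot \frac{36577362}{8789} = \frac{109732086}{8789}$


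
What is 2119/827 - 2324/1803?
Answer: 1898609/1491081 ≈ 1.2733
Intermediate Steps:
2119/827 - 2324/1803 = 1898609/1491081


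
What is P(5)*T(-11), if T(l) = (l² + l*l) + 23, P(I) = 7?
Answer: 1855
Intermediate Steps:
T(l) = 23 + 2*l² (T(l) = (l² + l²) + 23 = 2*l² + 23 = 23 + 2*l²)
P(5)*T(-11) = 7*(23 + 2*(-11)²) = 7*(23 + 2*121) = 7*(23 + 242) = 7*265 = 1855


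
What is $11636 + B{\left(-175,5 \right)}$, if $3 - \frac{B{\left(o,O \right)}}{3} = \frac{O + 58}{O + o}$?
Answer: $\frac{1979839}{170} \approx 11646.0$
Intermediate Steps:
$B{\left(o,O \right)} = 9 - \frac{3 \left(58 + O\right)}{O + o}$ ($B{\left(o,O \right)} = 9 - 3 \frac{O + 58}{O + o} = 9 - 3 \frac{58 + O}{O + o} = 9 - \frac{3 \left(58 + O\right)}{O + o}$)
$11636 + B{\left(-175,5 \right)} = 11636 + \frac{3 \left(-58 + 2 \cdot 5 + 3 \left(-175\right)\right)}{5 - 175} = 11636 + \frac{3 \left(-58 + 10 - 525\right)}{-170} = 11636 + 3 \left(- \frac{1}{170}\right) \left(-573\right) = 11636 + \frac{1719}{170} = \frac{1979839}{170}$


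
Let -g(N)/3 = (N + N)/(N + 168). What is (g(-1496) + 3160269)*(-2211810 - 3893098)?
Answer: -1601328149667528/83 ≈ -1.9293e+13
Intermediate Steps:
g(N) = -6*N/(168 + N) (g(N) = -3*(N + N)/(N + 168) = -3*2*N/(168 + N) = -6*N/(168 + N))
(g(-1496) + 3160269)*(-2211810 - 3893098) = (-6*(-1496)/(168 - 1496) + 3160269)*(-2211810 - 3893098) = (-6*(-1496)/(-1328) + 3160269)*(-6104908) = (-6*(-1496)*(-1/1328) + 3160269)*(-6104908) = (-561/83 + 3160269)*(-6104908) = (262301766/83)*(-6104908) = -1601328149667528/83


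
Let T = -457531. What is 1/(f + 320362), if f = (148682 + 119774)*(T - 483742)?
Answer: -1/252690064126 ≈ -3.9574e-12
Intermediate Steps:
f = -252690384488 (f = (148682 + 119774)*(-457531 - 483742) = 268456*(-941273) = -252690384488)
1/(f + 320362) = 1/(-252690384488 + 320362) = 1/(-252690064126) = -1/252690064126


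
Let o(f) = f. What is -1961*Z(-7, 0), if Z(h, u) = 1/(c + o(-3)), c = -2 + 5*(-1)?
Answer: 1961/10 ≈ 196.10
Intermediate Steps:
c = -7 (c = -2 - 5 = -7)
Z(h, u) = -1/10 (Z(h, u) = 1/(-7 - 3) = 1/(-10) = -1/10)
-1961*Z(-7, 0) = -1961*(-1/10) = 1961/10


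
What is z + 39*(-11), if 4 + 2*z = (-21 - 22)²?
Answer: 987/2 ≈ 493.50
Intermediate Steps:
z = 1845/2 (z = -2 + (-21 - 22)²/2 = -2 + (½)*(-43)² = -2 + (½)*1849 = -2 + 1849/2 = 1845/2 ≈ 922.50)
z + 39*(-11) = 1845/2 + 39*(-11) = 1845/2 - 429 = 987/2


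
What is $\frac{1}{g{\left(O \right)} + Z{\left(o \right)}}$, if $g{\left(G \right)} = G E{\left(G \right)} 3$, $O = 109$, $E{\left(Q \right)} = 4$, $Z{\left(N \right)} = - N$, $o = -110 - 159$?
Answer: $\frac{1}{1577} \approx 0.00063412$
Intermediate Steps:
$o = -269$ ($o = -110 - 159 = -269$)
$g{\left(G \right)} = 12 G$ ($g{\left(G \right)} = G 4 \cdot 3 = 4 G 3 = 12 G$)
$\frac{1}{g{\left(O \right)} + Z{\left(o \right)}} = \frac{1}{12 \cdot 109 - -269} = \frac{1}{1308 + 269} = \frac{1}{1577}$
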